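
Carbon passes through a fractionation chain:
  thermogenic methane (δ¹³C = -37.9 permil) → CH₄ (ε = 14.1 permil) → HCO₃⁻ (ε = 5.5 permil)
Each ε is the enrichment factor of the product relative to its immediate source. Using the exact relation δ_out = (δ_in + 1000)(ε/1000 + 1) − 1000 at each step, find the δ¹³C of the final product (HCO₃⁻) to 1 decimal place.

-19.0 permil

step 1: δ = (-37.90 + 1000)·(14.1/1000 + 1) − 1000 = -24.33 permil
step 2: δ = (-24.33 + 1000)·(5.5/1000 + 1) − 1000 = -18.97 permil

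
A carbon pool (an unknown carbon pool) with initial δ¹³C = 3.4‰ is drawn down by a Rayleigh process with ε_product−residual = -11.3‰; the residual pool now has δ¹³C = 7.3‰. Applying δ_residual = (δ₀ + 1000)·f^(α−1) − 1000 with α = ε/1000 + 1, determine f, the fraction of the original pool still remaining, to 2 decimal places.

0.71

α − 1 = ε/1000 = -0.0113
(δ_res + 1000)/(δ₀ + 1000) = (7.3 + 1000)/(3.4 + 1000) = 1007.3/1003.4 = 1.003887
f = 1.003887^(1/-0.0113) = exp(ln(1.003887)/-0.0113) = exp(0.00388/-0.0113)
f = exp(-0.3433) = 0.7094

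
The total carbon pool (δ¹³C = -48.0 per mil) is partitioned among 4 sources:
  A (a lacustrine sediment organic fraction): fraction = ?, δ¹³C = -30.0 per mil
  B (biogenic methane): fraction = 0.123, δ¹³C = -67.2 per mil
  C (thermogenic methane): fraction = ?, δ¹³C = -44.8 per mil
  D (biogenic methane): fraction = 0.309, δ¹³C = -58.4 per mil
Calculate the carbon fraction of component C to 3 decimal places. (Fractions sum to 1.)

0.314

Let f_C and f_A be the unknown fractions; fractions sum to 1 so f_C + f_A = 0.568.
Mass balance: Σ fᵢ·δᵢ = δ_bulk ⇒ f_C·(-44.8) + f_A·(-30.0) = -48.0 − (-26.311) = -21.689
Substitute f_A = 0.568 − f_C:
f_C·(-44.8 − -30.0) = -21.689 − 0.568×(-30.0) = -4.649
f_C = -4.649 / -14.8 = 0.3141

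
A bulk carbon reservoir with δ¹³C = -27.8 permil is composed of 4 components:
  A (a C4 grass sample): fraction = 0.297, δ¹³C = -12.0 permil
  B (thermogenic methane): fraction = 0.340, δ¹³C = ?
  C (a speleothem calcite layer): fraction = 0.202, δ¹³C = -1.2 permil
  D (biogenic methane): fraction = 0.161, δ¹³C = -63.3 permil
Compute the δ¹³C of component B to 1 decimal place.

Isotope mass balance: δ_bulk = Σ fᵢ·δᵢ.
-27.8 = 0.297×(-12.0) + 0.340×δ_B + 0.202×(-1.2) + 0.161×(-63.3)
0.340·δ_B = -27.8 − (-13.998) = -13.802
δ_B = -13.802 / 0.340 = -40.59 permil

-40.6 permil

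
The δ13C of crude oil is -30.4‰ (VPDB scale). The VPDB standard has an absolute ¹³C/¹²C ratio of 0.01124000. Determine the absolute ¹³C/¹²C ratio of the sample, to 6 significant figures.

R_sample = R_standard × (δ13C/1000 + 1)
R_sample = 0.01124000 × (-30.4/1000 + 1) = 0.01124000 × 0.969600
R_sample = 0.0108983

0.0108983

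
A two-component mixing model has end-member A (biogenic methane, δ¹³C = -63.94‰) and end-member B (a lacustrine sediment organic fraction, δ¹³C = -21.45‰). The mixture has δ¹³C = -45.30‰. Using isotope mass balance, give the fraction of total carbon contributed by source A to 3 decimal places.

0.561

δ_mix = f_A·δ_A + (1 − f_A)·δ_B  ⇒  f_A = (δ_mix − δ_B)/(δ_A − δ_B)
f_A = (-45.30 − (-21.45)) / (-63.94 − (-21.45))
f_A = -23.85 / -42.49 = 0.5613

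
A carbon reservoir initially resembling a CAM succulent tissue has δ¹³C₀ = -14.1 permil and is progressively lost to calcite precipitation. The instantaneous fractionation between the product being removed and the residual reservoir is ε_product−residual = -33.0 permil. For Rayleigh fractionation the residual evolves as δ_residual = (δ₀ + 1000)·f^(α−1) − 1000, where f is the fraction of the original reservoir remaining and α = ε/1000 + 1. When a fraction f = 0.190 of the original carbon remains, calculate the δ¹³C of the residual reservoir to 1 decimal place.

Rayleigh residual: δ_res = (δ₀ + 1000)·f^(α−1) − 1000
α = ε/1000 + 1 = 0.96700, so α − 1 = -0.03300
f^(α−1) = 0.190^(-0.03300) = 1.056334
δ_res = (-14.1 + 1000) × 1.056334 − 1000 = 1041.439 − 1000 = 41.44 permil

41.4 permil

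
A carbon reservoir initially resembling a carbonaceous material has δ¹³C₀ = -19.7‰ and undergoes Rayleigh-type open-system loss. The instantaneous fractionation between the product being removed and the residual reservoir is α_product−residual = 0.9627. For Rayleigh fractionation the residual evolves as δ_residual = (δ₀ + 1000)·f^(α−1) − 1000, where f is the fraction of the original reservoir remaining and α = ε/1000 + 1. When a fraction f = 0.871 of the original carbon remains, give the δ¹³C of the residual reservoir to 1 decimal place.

-14.6‰

Rayleigh residual: δ_res = (δ₀ + 1000)·f^(α−1) − 1000
α − 1 = -0.03730
f^(α−1) = 0.871^(-0.03730) = 1.005165
δ_res = (-19.7 + 1000) × 1.005165 − 1000 = 985.363 − 1000 = -14.64‰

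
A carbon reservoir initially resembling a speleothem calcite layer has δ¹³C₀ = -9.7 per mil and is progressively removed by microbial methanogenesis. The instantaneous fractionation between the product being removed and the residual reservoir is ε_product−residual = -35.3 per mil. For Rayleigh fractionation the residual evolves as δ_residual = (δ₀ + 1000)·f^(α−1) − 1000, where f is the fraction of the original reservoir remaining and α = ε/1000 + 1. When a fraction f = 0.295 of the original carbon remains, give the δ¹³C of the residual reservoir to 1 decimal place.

Rayleigh residual: δ_res = (δ₀ + 1000)·f^(α−1) − 1000
α = ε/1000 + 1 = 0.96470, so α − 1 = -0.03530
f^(α−1) = 0.295^(-0.03530) = 1.044036
δ_res = (-9.7 + 1000) × 1.044036 − 1000 = 1033.908 − 1000 = 33.91 per mil

33.9 per mil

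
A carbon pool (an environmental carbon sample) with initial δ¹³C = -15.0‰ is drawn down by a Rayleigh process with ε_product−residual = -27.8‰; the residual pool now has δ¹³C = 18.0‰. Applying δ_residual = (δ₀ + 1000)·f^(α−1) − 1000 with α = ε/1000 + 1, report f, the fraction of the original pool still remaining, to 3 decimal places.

0.306

α − 1 = ε/1000 = -0.0278
(δ_res + 1000)/(δ₀ + 1000) = (18.0 + 1000)/(-15.0 + 1000) = 1018.0/985.0 = 1.033503
f = 1.033503^(1/-0.0278) = exp(ln(1.033503)/-0.0278) = exp(0.03295/-0.0278)
f = exp(-1.1854) = 0.3056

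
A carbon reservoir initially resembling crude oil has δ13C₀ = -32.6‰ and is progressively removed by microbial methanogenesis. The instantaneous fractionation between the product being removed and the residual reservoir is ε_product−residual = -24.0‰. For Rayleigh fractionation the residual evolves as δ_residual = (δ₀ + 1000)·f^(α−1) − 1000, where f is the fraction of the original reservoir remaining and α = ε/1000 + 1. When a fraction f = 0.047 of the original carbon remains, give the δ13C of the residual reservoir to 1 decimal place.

Rayleigh residual: δ_res = (δ₀ + 1000)·f^(α−1) − 1000
α = ε/1000 + 1 = 0.97600, so α − 1 = -0.02400
f^(α−1) = 0.047^(-0.02400) = 1.076142
δ_res = (-32.6 + 1000) × 1.076142 − 1000 = 1041.060 − 1000 = 41.06‰

41.1‰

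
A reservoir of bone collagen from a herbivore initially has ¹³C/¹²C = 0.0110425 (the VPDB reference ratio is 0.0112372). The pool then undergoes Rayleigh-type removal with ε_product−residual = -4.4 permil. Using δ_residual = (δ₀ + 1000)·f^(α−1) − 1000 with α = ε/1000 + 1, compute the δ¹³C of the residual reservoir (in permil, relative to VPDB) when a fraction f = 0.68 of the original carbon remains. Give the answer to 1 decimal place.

δ₀ = (0.0110425/0.0112372 − 1)×1000 = (0.982674 − 1)×1000 = -17.326 permil
α − 1 = ε/1000 = -0.0044
f^(α−1) = 0.68^(-0.0044) = 1.001698
δ_res = (-17.326 + 1000) × 1.001698 − 1000 = 984.343 − 1000 = -15.66 permil

-15.7 permil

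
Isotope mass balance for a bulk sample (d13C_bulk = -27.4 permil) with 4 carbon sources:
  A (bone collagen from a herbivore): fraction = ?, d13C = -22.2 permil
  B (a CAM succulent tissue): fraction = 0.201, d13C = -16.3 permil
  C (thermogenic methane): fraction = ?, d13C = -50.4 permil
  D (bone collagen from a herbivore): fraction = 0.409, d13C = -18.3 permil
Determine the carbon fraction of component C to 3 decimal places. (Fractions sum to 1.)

Let f_C and f_A be the unknown fractions; fractions sum to 1 so f_C + f_A = 0.390.
Mass balance: Σ fᵢ·δᵢ = δ_bulk ⇒ f_C·(-50.4) + f_A·(-22.2) = -27.4 − (-10.761) = -16.639
Substitute f_A = 0.390 − f_C:
f_C·(-50.4 − -22.2) = -16.639 − 0.390×(-22.2) = -7.981
f_C = -7.981 / -28.2 = 0.2830

0.283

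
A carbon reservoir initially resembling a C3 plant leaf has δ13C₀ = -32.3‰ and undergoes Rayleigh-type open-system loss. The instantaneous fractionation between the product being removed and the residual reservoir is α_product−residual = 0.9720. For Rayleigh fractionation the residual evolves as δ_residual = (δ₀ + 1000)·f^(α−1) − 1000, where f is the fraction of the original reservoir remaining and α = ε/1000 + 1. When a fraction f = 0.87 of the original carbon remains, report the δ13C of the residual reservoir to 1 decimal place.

-28.5‰

Rayleigh residual: δ_res = (δ₀ + 1000)·f^(α−1) − 1000
α − 1 = -0.02800
f^(α−1) = 0.87^(-0.02800) = 1.003907
δ_res = (-32.3 + 1000) × 1.003907 − 1000 = 971.481 − 1000 = -28.52‰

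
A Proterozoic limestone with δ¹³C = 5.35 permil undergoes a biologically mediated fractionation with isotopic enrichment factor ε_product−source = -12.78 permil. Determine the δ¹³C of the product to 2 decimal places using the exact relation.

Exactly, δ_product = (δ_source + 1000)·(ε/1000 + 1) − 1000.
δ_product = (5.35 + 1000) × (-12.78/1000 + 1) − 1000
δ_product = -7.498 permil

-7.50 permil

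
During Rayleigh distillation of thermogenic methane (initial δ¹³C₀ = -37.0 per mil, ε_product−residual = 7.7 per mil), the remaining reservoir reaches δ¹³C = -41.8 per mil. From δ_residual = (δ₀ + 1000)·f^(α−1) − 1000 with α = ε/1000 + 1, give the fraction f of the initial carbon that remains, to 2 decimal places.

α − 1 = ε/1000 = 0.0077
(δ_res + 1000)/(δ₀ + 1000) = (-41.8 + 1000)/(-37.0 + 1000) = 958.2/963.0 = 0.995016
f = 0.995016^(1/0.0077) = exp(ln(0.995016)/0.0077) = exp(-0.00500/0.0077)
f = exp(-0.6489) = 0.5226

0.52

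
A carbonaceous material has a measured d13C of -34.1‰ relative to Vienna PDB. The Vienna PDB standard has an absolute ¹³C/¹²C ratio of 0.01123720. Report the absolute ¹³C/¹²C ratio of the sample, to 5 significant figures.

0.010854

R_sample = R_standard × (d13C/1000 + 1)
R_sample = 0.01123720 × (-34.1/1000 + 1) = 0.01123720 × 0.965900
R_sample = 0.0108540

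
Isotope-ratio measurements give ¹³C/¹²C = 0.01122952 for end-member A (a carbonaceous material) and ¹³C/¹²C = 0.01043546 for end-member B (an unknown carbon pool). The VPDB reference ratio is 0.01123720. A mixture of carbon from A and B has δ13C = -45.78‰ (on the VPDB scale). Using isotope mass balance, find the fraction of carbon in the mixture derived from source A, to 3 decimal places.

0.362

δ_A = (0.01122952/0.01123720 − 1)×1000 = (0.999317 − 1)×1000 = -0.683‰
δ_B = (0.01043546/0.01123720 − 1)×1000 = (0.928653 − 1)×1000 = -71.347‰
f_A = (δ_mix − δ_B)/(δ_A − δ_B) = (-45.78 − (-71.347))/(-0.683 − (-71.347))
f_A = 25.567 / 70.664 = 0.3618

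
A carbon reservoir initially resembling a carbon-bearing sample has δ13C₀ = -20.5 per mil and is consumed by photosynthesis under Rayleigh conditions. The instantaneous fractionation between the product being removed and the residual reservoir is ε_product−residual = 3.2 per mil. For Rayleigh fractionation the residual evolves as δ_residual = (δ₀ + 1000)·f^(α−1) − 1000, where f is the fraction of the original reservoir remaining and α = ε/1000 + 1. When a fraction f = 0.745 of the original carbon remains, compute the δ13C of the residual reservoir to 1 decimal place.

-21.4 per mil

Rayleigh residual: δ_res = (δ₀ + 1000)·f^(α−1) − 1000
α = ε/1000 + 1 = 1.00320, so α − 1 = 0.00320
f^(α−1) = 0.745^(0.00320) = 0.999058
δ_res = (-20.5 + 1000) × 0.999058 − 1000 = 978.578 − 1000 = -21.42 per mil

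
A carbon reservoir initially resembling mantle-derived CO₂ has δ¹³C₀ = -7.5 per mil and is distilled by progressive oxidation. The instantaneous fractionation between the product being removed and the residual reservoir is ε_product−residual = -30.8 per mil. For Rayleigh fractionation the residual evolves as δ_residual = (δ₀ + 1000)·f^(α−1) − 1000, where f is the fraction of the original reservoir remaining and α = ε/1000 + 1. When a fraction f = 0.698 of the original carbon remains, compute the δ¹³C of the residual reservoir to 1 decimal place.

Rayleigh residual: δ_res = (δ₀ + 1000)·f^(α−1) − 1000
α = ε/1000 + 1 = 0.96920, so α − 1 = -0.03080
f^(α−1) = 0.698^(-0.03080) = 1.011135
δ_res = (-7.5 + 1000) × 1.011135 − 1000 = 1003.552 − 1000 = 3.55 per mil

3.6 per mil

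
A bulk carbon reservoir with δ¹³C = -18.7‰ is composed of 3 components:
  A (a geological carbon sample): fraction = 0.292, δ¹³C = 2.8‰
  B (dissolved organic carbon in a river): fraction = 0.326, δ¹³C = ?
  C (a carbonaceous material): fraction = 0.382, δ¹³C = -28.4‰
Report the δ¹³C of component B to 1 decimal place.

-26.6‰

Isotope mass balance: δ_bulk = Σ fᵢ·δᵢ.
-18.7 = 0.292×(2.8) + 0.326×δ_B + 0.382×(-28.4)
0.326·δ_B = -18.7 − (-10.031) = -8.669
δ_B = -8.669 / 0.326 = -26.59‰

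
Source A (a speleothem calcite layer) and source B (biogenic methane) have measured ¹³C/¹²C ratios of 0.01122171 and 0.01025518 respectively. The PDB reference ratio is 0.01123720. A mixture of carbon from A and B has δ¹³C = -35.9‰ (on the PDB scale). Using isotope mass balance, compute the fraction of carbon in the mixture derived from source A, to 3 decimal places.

0.599

δ_A = (0.01122171/0.01123720 − 1)×1000 = (0.998622 − 1)×1000 = -1.378‰
δ_B = (0.01025518/0.01123720 − 1)×1000 = (0.912610 − 1)×1000 = -87.390‰
f_A = (δ_mix − δ_B)/(δ_A − δ_B) = (-35.9 − (-87.390))/(-1.378 − (-87.390))
f_A = 51.490 / 86.012 = 0.5986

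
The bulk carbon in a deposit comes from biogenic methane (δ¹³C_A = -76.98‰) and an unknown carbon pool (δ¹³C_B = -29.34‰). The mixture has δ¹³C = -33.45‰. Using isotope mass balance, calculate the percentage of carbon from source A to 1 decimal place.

δ_mix = f_A·δ_A + (1 − f_A)·δ_B  ⇒  f_A = (δ_mix − δ_B)/(δ_A − δ_B)
f_A = (-33.45 − (-29.34)) / (-76.98 − (-29.34))
f_A = -4.11 / -47.64 = 0.0863

8.6%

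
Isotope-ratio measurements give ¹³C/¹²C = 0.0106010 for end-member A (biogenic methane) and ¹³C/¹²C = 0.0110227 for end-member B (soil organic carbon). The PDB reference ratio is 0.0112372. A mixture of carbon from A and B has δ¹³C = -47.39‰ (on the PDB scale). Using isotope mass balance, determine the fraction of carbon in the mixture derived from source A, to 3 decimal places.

δ_A = (0.0106010/0.0112372 − 1)×1000 = (0.943384 − 1)×1000 = -56.616‰
δ_B = (0.0110227/0.0112372 − 1)×1000 = (0.980912 − 1)×1000 = -19.088‰
f_A = (δ_mix − δ_B)/(δ_A − δ_B) = (-47.39 − (-19.088))/(-56.616 − (-19.088))
f_A = -28.302 / -37.527 = 0.7542

0.754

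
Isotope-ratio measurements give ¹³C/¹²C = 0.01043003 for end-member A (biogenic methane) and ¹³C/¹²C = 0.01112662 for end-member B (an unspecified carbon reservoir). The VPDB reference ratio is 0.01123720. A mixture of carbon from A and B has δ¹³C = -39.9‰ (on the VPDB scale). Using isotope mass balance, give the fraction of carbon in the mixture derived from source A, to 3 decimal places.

δ_A = (0.01043003/0.01123720 − 1)×1000 = (0.928170 − 1)×1000 = -71.830‰
δ_B = (0.01112662/0.01123720 − 1)×1000 = (0.990159 − 1)×1000 = -9.841‰
f_A = (δ_mix − δ_B)/(δ_A − δ_B) = (-39.9 − (-9.841))/(-71.830 − (-9.841))
f_A = -30.059 / -61.990 = 0.4849

0.485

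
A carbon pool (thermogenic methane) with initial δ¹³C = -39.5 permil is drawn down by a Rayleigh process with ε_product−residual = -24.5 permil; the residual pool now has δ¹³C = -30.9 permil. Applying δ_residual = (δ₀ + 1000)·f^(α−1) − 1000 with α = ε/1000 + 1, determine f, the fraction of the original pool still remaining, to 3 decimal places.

0.695

α − 1 = ε/1000 = -0.0245
(δ_res + 1000)/(δ₀ + 1000) = (-30.9 + 1000)/(-39.5 + 1000) = 969.1/960.5 = 1.008954
f = 1.008954^(1/-0.0245) = exp(ln(1.008954)/-0.0245) = exp(0.00891/-0.0245)
f = exp(-0.3638) = 0.6950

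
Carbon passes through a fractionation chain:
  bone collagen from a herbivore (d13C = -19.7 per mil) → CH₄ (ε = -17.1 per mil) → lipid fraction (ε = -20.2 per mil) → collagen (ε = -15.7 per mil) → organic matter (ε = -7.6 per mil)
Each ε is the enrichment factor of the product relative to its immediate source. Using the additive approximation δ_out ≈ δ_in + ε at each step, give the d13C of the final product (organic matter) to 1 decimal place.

step 1: δ ≈ -19.7 + (-17.1) = -36.8 per mil
step 2: δ ≈ -36.8 + (-20.2) = -57.0 per mil
step 3: δ ≈ -57.0 + (-15.7) = -72.7 per mil
step 4: δ ≈ -72.7 + (-7.6) = -80.3 per mil

-80.3 per mil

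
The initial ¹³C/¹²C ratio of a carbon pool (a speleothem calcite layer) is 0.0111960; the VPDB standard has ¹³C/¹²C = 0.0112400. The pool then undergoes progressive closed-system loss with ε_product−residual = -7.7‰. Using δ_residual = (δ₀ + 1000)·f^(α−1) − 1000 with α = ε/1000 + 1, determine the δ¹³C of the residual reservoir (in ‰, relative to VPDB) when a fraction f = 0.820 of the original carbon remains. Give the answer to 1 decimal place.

δ₀ = (0.0111960/0.0112400 − 1)×1000 = (0.996085 − 1)×1000 = -3.915‰
α − 1 = ε/1000 = -0.0077
f^(α−1) = 0.820^(-0.0077) = 1.001529
δ_res = (-3.915 + 1000) × 1.001529 − 1000 = 997.609 − 1000 = -2.39‰

-2.4‰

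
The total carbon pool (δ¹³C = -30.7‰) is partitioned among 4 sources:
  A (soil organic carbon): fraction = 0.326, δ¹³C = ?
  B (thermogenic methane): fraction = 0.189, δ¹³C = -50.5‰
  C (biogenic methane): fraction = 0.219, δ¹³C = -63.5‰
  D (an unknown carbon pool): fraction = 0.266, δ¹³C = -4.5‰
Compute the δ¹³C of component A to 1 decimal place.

Isotope mass balance: δ_bulk = Σ fᵢ·δᵢ.
-30.7 = 0.326×δ_A + 0.189×(-50.5) + 0.219×(-63.5) + 0.266×(-4.5)
0.326·δ_A = -30.7 − (-24.648) = -6.052
δ_A = -6.052 / 0.326 = -18.56‰

-18.6‰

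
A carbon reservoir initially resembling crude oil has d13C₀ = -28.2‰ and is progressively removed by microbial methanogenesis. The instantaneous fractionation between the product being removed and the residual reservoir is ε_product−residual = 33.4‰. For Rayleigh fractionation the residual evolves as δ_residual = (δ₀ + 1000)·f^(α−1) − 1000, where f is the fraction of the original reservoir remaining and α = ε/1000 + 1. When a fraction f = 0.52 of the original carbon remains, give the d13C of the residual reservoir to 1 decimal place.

Rayleigh residual: δ_res = (δ₀ + 1000)·f^(α−1) − 1000
α = ε/1000 + 1 = 1.03340, so α − 1 = 0.03340
f^(α−1) = 0.52^(0.03340) = 0.978396
δ_res = (-28.2 + 1000) × 0.978396 − 1000 = 950.805 − 1000 = -49.20‰

-49.2‰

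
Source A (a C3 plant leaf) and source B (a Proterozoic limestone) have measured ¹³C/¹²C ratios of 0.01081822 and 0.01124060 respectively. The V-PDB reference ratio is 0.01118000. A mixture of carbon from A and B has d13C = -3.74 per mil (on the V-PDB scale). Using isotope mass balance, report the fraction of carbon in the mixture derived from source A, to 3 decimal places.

0.242

δ_A = (0.01081822/0.01118000 − 1)×1000 = (0.967640 − 1)×1000 = -32.360 per mil
δ_B = (0.01124060/0.01118000 − 1)×1000 = (1.005420 − 1)×1000 = 5.420 per mil
f_A = (δ_mix − δ_B)/(δ_A − δ_B) = (-3.74 − (5.420))/(-32.360 − (5.420))
f_A = -9.160 / -37.780 = 0.2425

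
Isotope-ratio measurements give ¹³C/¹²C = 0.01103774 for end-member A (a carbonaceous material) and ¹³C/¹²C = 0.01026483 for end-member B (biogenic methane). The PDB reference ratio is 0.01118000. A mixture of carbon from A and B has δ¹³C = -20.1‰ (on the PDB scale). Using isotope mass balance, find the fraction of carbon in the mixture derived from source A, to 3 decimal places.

0.893

δ_A = (0.01103774/0.01118000 − 1)×1000 = (0.987275 − 1)×1000 = -12.725‰
δ_B = (0.01026483/0.01118000 − 1)×1000 = (0.918142 − 1)×1000 = -81.858‰
f_A = (δ_mix − δ_B)/(δ_A − δ_B) = (-20.1 − (-81.858))/(-12.725 − (-81.858))
f_A = 61.758 / 69.133 = 0.8933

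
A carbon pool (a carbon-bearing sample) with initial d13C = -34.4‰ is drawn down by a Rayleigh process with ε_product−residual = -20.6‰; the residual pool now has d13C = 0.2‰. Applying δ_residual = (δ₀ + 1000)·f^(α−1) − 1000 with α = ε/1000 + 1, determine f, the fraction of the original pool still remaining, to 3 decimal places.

α − 1 = ε/1000 = -0.0206
(δ_res + 1000)/(δ₀ + 1000) = (0.2 + 1000)/(-34.4 + 1000) = 1000.2/965.6 = 1.035833
f = 1.035833^(1/-0.0206) = exp(ln(1.035833)/-0.0206) = exp(0.03521/-0.0206)
f = exp(-1.7090) = 0.1810

0.181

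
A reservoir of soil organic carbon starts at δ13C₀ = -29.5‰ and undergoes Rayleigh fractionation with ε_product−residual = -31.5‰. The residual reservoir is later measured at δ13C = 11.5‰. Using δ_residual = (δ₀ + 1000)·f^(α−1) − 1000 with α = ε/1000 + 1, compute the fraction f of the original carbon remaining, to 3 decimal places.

0.269

α − 1 = ε/1000 = -0.0315
(δ_res + 1000)/(δ₀ + 1000) = (11.5 + 1000)/(-29.5 + 1000) = 1011.5/970.5 = 1.042246
f = 1.042246^(1/-0.0315) = exp(ln(1.042246)/-0.0315) = exp(0.04138/-0.0315)
f = exp(-1.3136) = 0.2689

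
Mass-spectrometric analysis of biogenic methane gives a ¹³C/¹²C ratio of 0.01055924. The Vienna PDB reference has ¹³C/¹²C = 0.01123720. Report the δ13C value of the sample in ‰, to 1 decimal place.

δ13C = (R_sample / R_standard − 1) × 1000
R_sample / R_standard = 0.01055924 / 0.01123720 = 0.939668
δ13C = (0.939668 − 1) × 1000 = -60.33‰

-60.3‰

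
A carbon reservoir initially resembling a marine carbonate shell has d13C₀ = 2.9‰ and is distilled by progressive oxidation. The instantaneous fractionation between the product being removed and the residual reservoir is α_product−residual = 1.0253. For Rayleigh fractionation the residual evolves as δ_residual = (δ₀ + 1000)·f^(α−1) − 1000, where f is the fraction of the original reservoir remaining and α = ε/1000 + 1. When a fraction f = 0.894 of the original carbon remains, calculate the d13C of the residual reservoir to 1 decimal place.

0.1‰

Rayleigh residual: δ_res = (δ₀ + 1000)·f^(α−1) − 1000
α − 1 = 0.02530
f^(α−1) = 0.894^(0.02530) = 0.997169
δ_res = (2.9 + 1000) × 0.997169 − 1000 = 1000.061 − 1000 = 0.06‰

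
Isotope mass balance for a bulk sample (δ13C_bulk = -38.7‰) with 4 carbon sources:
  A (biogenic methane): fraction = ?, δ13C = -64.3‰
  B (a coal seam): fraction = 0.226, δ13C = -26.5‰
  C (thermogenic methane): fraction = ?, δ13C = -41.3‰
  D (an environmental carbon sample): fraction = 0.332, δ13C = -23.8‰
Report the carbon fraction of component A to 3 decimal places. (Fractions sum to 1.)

0.285

Let f_A and f_C be the unknown fractions; fractions sum to 1 so f_A + f_C = 0.442.
Mass balance: Σ fᵢ·δᵢ = δ_bulk ⇒ f_A·(-64.3) + f_C·(-41.3) = -38.7 − (-13.891) = -24.809
Substitute f_C = 0.442 − f_A:
f_A·(-64.3 − -41.3) = -24.809 − 0.442×(-41.3) = -6.555
f_A = -6.555 / -23.0 = 0.2850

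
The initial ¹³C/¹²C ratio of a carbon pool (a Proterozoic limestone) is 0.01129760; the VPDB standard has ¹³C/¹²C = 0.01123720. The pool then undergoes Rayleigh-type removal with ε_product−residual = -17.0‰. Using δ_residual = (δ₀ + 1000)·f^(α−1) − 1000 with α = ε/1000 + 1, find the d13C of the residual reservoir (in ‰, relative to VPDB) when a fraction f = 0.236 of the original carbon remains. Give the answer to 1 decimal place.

30.4‰

δ₀ = (0.01129760/0.01123720 − 1)×1000 = (1.005375 − 1)×1000 = 5.375‰
α − 1 = ε/1000 = -0.0170
f^(α−1) = 0.236^(-0.0170) = 1.024850
δ_res = (5.375 + 1000) × 1.024850 − 1000 = 1030.359 − 1000 = 30.36‰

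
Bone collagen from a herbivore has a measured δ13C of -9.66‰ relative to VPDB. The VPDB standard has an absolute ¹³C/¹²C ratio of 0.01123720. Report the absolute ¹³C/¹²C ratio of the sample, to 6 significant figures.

0.0111286

R_sample = R_standard × (δ13C/1000 + 1)
R_sample = 0.01123720 × (-9.66/1000 + 1) = 0.01123720 × 0.990340
R_sample = 0.0111286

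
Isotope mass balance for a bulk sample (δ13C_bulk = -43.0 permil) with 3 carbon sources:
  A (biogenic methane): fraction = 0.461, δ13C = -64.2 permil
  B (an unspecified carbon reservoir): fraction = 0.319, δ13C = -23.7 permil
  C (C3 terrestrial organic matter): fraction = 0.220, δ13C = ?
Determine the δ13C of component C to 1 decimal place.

-26.6 permil

Isotope mass balance: δ_bulk = Σ fᵢ·δᵢ.
-43.0 = 0.461×(-64.2) + 0.319×(-23.7) + 0.220×δ_C
0.220·δ_C = -43.0 − (-37.157) = -5.843
δ_C = -5.843 / 0.220 = -26.56 permil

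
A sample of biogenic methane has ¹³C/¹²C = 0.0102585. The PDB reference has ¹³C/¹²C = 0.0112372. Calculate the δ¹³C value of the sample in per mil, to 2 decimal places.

-87.09 per mil

δ¹³C = (R_sample / R_standard − 1) × 1000
R_sample / R_standard = 0.0102585 / 0.0112372 = 0.912905
δ¹³C = (0.912905 − 1) × 1000 = -87.095 per mil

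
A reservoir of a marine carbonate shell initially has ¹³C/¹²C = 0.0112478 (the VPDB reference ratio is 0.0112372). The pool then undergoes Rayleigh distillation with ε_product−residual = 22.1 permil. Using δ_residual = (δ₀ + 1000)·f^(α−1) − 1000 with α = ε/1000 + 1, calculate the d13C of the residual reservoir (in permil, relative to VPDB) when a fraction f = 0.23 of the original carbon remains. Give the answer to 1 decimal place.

-31.0 permil

δ₀ = (0.0112478/0.0112372 − 1)×1000 = (1.000943 − 1)×1000 = 0.943 permil
α − 1 = ε/1000 = 0.0221
f^(α−1) = 0.23^(0.0221) = 0.968042
δ_res = (0.943 + 1000) × 0.968042 − 1000 = 968.955 − 1000 = -31.04 permil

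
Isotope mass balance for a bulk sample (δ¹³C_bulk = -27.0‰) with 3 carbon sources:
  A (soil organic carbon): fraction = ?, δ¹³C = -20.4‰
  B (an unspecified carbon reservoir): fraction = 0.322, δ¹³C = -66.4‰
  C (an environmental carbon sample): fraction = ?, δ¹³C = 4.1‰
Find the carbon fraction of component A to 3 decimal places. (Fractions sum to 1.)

0.343

Let f_A and f_C be the unknown fractions; fractions sum to 1 so f_A + f_C = 0.678.
Mass balance: Σ fᵢ·δᵢ = δ_bulk ⇒ f_A·(-20.4) + f_C·(4.1) = -27.0 − (-21.381) = -5.619
Substitute f_C = 0.678 − f_A:
f_A·(-20.4 − 4.1) = -5.619 − 0.678×(4.1) = -8.399
f_A = -8.399 / -24.5 = 0.3428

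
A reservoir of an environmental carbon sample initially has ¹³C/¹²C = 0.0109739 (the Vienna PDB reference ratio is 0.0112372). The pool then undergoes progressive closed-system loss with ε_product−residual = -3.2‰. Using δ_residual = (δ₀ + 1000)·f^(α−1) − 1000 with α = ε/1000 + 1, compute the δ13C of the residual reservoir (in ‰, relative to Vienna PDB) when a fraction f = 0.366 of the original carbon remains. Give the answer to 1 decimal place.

δ₀ = (0.0109739/0.0112372 − 1)×1000 = (0.976569 − 1)×1000 = -23.431‰
α − 1 = ε/1000 = -0.0032
f^(α−1) = 0.366^(-0.0032) = 1.003222
δ_res = (-23.431 + 1000) × 1.003222 − 1000 = 979.715 − 1000 = -20.29‰

-20.3‰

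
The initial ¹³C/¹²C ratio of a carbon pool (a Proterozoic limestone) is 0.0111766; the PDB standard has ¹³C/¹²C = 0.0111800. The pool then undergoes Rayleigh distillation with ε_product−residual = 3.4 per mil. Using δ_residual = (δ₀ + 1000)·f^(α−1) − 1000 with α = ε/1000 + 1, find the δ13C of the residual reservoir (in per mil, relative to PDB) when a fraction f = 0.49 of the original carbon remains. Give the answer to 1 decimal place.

δ₀ = (0.0111766/0.0111800 − 1)×1000 = (0.999696 − 1)×1000 = -0.304 per mil
α − 1 = ε/1000 = 0.0034
f^(α−1) = 0.49^(0.0034) = 0.997578
δ_res = (-0.304 + 1000) × 0.997578 − 1000 = 997.274 − 1000 = -2.73 per mil

-2.7 per mil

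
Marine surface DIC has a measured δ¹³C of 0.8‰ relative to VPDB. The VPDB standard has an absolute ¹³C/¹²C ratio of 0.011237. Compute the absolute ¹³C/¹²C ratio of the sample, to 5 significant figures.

R_sample = R_standard × (δ¹³C/1000 + 1)
R_sample = 0.011237 × (0.8/1000 + 1) = 0.011237 × 1.000800
R_sample = 0.0112460

0.011246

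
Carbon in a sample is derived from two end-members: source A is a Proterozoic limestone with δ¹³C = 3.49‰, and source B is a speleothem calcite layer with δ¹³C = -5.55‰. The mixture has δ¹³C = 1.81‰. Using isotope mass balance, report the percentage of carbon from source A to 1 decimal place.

δ_mix = f_A·δ_A + (1 − f_A)·δ_B  ⇒  f_A = (δ_mix − δ_B)/(δ_A − δ_B)
f_A = (1.81 − (-5.55)) / (3.49 − (-5.55))
f_A = 7.36 / 9.04 = 0.8142

81.4%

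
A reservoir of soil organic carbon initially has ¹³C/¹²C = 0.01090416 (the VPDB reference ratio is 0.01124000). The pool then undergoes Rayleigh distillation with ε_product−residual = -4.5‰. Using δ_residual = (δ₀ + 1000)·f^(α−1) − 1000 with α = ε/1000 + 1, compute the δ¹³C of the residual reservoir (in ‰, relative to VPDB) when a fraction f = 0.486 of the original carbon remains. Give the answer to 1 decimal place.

-26.7‰

δ₀ = (0.01090416/0.01124000 − 1)×1000 = (0.970121 − 1)×1000 = -29.879‰
α − 1 = ε/1000 = -0.0045
f^(α−1) = 0.486^(-0.0045) = 1.003252
δ_res = (-29.879 + 1000) × 1.003252 − 1000 = 973.276 − 1000 = -26.72‰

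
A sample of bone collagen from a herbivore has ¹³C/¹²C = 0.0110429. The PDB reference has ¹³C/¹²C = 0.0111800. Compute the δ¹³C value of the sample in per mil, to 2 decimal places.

-12.26 per mil

δ¹³C = (R_sample / R_standard − 1) × 1000
R_sample / R_standard = 0.0110429 / 0.0111800 = 0.987737
δ¹³C = (0.987737 − 1) × 1000 = -12.263 per mil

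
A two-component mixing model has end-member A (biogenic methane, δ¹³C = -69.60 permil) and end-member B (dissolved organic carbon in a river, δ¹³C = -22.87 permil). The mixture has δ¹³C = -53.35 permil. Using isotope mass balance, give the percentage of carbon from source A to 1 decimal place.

65.2%

δ_mix = f_A·δ_A + (1 − f_A)·δ_B  ⇒  f_A = (δ_mix − δ_B)/(δ_A − δ_B)
f_A = (-53.35 − (-22.87)) / (-69.60 − (-22.87))
f_A = -30.48 / -46.73 = 0.6523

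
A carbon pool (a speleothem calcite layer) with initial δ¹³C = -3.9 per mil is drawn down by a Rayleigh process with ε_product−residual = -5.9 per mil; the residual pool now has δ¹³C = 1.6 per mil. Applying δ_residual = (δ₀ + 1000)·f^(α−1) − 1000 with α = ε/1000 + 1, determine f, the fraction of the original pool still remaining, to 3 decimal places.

0.393

α − 1 = ε/1000 = -0.0059
(δ_res + 1000)/(δ₀ + 1000) = (1.6 + 1000)/(-3.9 + 1000) = 1001.6/996.1 = 1.005522
f = 1.005522^(1/-0.0059) = exp(ln(1.005522)/-0.0059) = exp(0.00551/-0.0059)
f = exp(-0.9333) = 0.3933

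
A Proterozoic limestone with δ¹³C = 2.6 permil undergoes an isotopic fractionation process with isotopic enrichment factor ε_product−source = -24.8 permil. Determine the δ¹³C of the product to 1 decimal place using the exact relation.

Exactly, δ_product = (δ_source + 1000)·(ε/1000 + 1) − 1000.
δ_product = (2.6 + 1000) × (-24.8/1000 + 1) − 1000
δ_product = -22.26 permil

-22.3 permil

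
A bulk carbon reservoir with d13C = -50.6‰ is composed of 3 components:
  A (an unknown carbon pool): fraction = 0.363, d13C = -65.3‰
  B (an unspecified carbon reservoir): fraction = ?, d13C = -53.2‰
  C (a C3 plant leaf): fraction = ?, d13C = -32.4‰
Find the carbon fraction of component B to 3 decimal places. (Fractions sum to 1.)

0.301

Let f_B and f_C be the unknown fractions; fractions sum to 1 so f_B + f_C = 0.637.
Mass balance: Σ fᵢ·δᵢ = δ_bulk ⇒ f_B·(-53.2) + f_C·(-32.4) = -50.6 − (-23.704) = -26.896
Substitute f_C = 0.637 − f_B:
f_B·(-53.2 − -32.4) = -26.896 − 0.637×(-32.4) = -6.257
f_B = -6.257 / -20.8 = 0.3008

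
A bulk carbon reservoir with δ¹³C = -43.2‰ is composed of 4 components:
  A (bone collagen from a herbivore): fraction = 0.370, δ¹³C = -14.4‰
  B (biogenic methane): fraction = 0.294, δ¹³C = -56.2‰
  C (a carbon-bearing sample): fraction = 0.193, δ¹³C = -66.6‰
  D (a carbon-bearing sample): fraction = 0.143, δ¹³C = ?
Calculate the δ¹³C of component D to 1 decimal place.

-59.4‰

Isotope mass balance: δ_bulk = Σ fᵢ·δᵢ.
-43.2 = 0.370×(-14.4) + 0.294×(-56.2) + 0.193×(-66.6) + 0.143×δ_D
0.143·δ_D = -43.2 − (-34.705) = -8.495
δ_D = -8.495 / 0.143 = -59.41‰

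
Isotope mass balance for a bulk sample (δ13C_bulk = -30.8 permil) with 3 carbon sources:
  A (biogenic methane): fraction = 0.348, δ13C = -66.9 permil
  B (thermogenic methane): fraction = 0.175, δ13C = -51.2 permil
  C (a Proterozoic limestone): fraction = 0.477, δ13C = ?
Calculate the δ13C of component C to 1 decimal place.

Isotope mass balance: δ_bulk = Σ fᵢ·δᵢ.
-30.8 = 0.348×(-66.9) + 0.175×(-51.2) + 0.477×δ_C
0.477·δ_C = -30.8 − (-32.241) = 1.441
δ_C = 1.441 / 0.477 = 3.02 permil

3.0 permil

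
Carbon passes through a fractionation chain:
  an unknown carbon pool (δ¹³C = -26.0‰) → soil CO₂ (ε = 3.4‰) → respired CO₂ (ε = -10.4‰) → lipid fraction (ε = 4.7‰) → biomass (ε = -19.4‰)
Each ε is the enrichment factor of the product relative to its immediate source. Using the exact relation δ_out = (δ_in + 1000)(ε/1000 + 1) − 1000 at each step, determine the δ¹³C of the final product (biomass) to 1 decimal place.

-47.2‰

step 1: δ = (-26.00 + 1000)·(3.4/1000 + 1) − 1000 = -22.69‰
step 2: δ = (-22.69 + 1000)·(-10.4/1000 + 1) − 1000 = -32.85‰
step 3: δ = (-32.85 + 1000)·(4.7/1000 + 1) − 1000 = -28.31‰
step 4: δ = (-28.31 + 1000)·(-19.4/1000 + 1) − 1000 = -47.16‰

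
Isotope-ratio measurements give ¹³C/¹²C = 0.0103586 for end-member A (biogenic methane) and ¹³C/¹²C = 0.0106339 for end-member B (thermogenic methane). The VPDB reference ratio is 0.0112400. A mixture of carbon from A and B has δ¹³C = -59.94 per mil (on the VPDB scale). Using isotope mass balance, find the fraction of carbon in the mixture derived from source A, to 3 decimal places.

0.246

δ_A = (0.0103586/0.0112400 − 1)×1000 = (0.921584 − 1)×1000 = -78.416 per mil
δ_B = (0.0106339/0.0112400 − 1)×1000 = (0.946077 − 1)×1000 = -53.923 per mil
f_A = (δ_mix − δ_B)/(δ_A − δ_B) = (-59.94 − (-53.923))/(-78.416 − (-53.923))
f_A = -6.017 / -24.493 = 0.2456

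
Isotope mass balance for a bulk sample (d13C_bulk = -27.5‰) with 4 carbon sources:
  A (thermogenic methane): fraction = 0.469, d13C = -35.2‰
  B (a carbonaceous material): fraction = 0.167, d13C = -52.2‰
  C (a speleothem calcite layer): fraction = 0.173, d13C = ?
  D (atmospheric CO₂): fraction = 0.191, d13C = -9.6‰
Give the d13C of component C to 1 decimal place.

Isotope mass balance: δ_bulk = Σ fᵢ·δᵢ.
-27.5 = 0.469×(-35.2) + 0.167×(-52.2) + 0.173×δ_C + 0.191×(-9.6)
0.173·δ_C = -27.5 − (-27.060) = -0.440
δ_C = -0.440 / 0.173 = -2.54‰

-2.5‰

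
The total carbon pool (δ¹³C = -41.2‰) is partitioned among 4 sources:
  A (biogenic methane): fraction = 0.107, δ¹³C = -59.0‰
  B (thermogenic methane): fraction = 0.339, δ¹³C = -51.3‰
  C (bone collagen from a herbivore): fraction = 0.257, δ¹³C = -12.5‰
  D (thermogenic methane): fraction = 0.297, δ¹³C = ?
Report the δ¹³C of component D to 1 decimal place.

-48.1‰

Isotope mass balance: δ_bulk = Σ fᵢ·δᵢ.
-41.2 = 0.107×(-59.0) + 0.339×(-51.3) + 0.257×(-12.5) + 0.297×δ_D
0.297·δ_D = -41.2 − (-26.916) = -14.284
δ_D = -14.284 / 0.297 = -48.09‰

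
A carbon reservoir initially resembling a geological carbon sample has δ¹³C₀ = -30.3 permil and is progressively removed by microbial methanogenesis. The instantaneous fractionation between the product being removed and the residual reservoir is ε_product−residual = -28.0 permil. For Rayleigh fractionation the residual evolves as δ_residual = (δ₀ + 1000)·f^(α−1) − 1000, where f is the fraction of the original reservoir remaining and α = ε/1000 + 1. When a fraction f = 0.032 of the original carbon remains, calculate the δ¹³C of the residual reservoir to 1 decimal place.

Rayleigh residual: δ_res = (δ₀ + 1000)·f^(α−1) − 1000
α = ε/1000 + 1 = 0.97200, so α − 1 = -0.02800
f^(α−1) = 0.032^(-0.02800) = 1.101174
δ_res = (-30.3 + 1000) × 1.101174 − 1000 = 1067.808 − 1000 = 67.81 permil

67.8 permil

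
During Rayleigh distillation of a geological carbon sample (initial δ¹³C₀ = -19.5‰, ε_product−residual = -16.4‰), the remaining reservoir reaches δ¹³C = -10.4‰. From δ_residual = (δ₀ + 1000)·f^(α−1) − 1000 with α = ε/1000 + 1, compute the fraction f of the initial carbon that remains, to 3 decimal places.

α − 1 = ε/1000 = -0.0164
(δ_res + 1000)/(δ₀ + 1000) = (-10.4 + 1000)/(-19.5 + 1000) = 989.6/980.5 = 1.009281
f = 1.009281^(1/-0.0164) = exp(ln(1.009281)/-0.0164) = exp(0.00924/-0.0164)
f = exp(-0.5633) = 0.5693

0.569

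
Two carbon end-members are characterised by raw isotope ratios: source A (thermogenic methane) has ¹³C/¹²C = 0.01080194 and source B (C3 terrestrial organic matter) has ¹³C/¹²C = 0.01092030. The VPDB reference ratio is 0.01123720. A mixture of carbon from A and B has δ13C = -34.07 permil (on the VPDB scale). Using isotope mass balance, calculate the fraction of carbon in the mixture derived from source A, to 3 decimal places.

δ_A = (0.01080194/0.01123720 − 1)×1000 = (0.961266 − 1)×1000 = -38.734 permil
δ_B = (0.01092030/0.01123720 − 1)×1000 = (0.971799 − 1)×1000 = -28.201 permil
f_A = (δ_mix − δ_B)/(δ_A − δ_B) = (-34.07 − (-28.201))/(-38.734 − (-28.201))
f_A = -5.869 / -10.533 = 0.5572

0.557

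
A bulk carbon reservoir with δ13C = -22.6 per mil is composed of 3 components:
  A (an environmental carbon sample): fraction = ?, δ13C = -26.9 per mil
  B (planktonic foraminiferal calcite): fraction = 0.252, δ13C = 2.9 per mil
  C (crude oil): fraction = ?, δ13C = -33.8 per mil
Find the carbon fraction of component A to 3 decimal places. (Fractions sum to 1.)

Let f_A and f_C be the unknown fractions; fractions sum to 1 so f_A + f_C = 0.748.
Mass balance: Σ fᵢ·δᵢ = δ_bulk ⇒ f_A·(-26.9) + f_C·(-33.8) = -22.6 − (0.731) = -23.331
Substitute f_C = 0.748 − f_A:
f_A·(-26.9 − -33.8) = -23.331 − 0.748×(-33.8) = 1.952
f_A = 1.952 / 6.9 = 0.2828

0.283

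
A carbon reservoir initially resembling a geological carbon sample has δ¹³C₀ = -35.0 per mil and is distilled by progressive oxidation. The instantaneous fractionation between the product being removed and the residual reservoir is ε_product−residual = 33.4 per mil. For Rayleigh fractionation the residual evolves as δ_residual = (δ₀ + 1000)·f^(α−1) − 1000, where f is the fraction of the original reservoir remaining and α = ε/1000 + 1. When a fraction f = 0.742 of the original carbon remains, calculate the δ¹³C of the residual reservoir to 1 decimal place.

Rayleigh residual: δ_res = (δ₀ + 1000)·f^(α−1) − 1000
α = ε/1000 + 1 = 1.03340, so α − 1 = 0.03340
f^(α−1) = 0.742^(0.03340) = 0.990083
δ_res = (-35.0 + 1000) × 0.990083 − 1000 = 955.430 − 1000 = -44.57 per mil

-44.6 per mil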